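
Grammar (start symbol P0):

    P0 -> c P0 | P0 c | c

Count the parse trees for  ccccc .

Parse trees for ccccc (showing first 6 of 16):
  [P0 c [P0 c [P0 c [P0 c [P0 c]]]]]
  [P0 c [P0 c [P0 c [P0 [P0 c] c]]]]
  [P0 c [P0 c [P0 [P0 c [P0 c]] c]]]
  [P0 c [P0 c [P0 [P0 [P0 c] c] c]]]
  [P0 c [P0 [P0 c [P0 c [P0 c]]] c]]
  [P0 c [P0 [P0 c [P0 [P0 c] c]] c]]

16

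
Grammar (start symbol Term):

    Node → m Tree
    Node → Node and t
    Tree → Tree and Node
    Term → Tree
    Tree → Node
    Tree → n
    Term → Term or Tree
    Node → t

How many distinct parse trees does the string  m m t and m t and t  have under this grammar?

Parse trees for m m t and m t and t (showing first 6 of 18):
  [Term [Tree [Tree [Node m [Tree [Node m [Tree [Node t]]]]]] and [Node m [Tree [Tree [Node t]] and [Node t]]]]]
  [Term [Tree [Tree [Node m [Tree [Node m [Tree [Node t]]]]]] and [Node m [Tree [Node [Node t] and t]]]]]
  [Term [Tree [Tree [Node m [Tree [Node m [Tree [Node t]]]]]] and [Node [Node m [Tree [Node t]]] and t]]]
  [Term [Tree [Tree [Tree [Node m [Tree [Node m [Tree [Node t]]]]]] and [Node m [Tree [Node t]]]] and [Node t]]]
  [Term [Tree [Tree [Node m [Tree [Tree [Node m [Tree [Node t]]]] and [Node m [Tree [Node t]]]]]] and [Node t]]]
  [Term [Tree [Tree [Node m [Tree [Node m [Tree [Tree [Node t]] and [Node m [Tree [Node t]]]]]]]] and [Node t]]]

18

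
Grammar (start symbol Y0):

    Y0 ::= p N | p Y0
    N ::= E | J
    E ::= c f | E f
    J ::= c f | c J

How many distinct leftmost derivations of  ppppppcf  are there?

Parse trees for ppppppcf:
  [Y0 p [Y0 p [Y0 p [Y0 p [Y0 p [Y0 p [N [E c f]]]]]]]]
  [Y0 p [Y0 p [Y0 p [Y0 p [Y0 p [Y0 p [N [J c f]]]]]]]]

2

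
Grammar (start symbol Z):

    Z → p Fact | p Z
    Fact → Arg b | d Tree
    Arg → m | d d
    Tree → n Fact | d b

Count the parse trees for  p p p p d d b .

2

Parse trees for p p p p d d b:
  [Z p [Z p [Z p [Z p [Fact [Arg d d] b]]]]]
  [Z p [Z p [Z p [Z p [Fact d [Tree d b]]]]]]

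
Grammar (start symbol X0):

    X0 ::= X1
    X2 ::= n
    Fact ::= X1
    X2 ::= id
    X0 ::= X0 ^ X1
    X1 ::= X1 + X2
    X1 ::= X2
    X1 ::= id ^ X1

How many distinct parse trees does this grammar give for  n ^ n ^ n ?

Parse trees for n ^ n ^ n:
  [X0 [X0 [X0 [X1 [X2 n]]] ^ [X1 [X2 n]]] ^ [X1 [X2 n]]]

1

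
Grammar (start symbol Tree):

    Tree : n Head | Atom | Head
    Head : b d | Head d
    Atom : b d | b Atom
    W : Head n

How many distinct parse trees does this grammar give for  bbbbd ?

Parse trees for bbbbd:
  [Tree [Atom b [Atom b [Atom b [Atom b d]]]]]

1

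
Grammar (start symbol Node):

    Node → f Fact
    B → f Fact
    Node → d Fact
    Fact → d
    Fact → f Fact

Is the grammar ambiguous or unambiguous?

Unambiguous

(B is unreachable from Node, so its rules don't affect L(Node).) The reachable rules are right-linear with at most one rule per (nonterminal, next-terminal) pair. Each input token forces the next rule, so parsing is deterministic.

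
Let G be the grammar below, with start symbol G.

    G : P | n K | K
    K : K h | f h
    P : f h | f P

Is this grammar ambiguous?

Witness: f h

Derivation 1: G ⇒ P ⇒ f h
Derivation 2: G ⇒ K ⇒ f h

Two distinct leftmost derivations for the same string.

Ambiguous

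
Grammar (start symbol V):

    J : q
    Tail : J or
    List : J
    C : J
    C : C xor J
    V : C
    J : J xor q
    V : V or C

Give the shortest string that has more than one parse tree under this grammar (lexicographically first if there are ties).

q xor q

length 1: no string has ≥2 trees
length 3: q xor q has 2 parse trees

Two derivations of q xor q:
  V ⇒ C ⇒ J ⇒ J xor q ⇒ q xor q
  V ⇒ C ⇒ C xor J ⇒ J xor J ⇒ q xor J ⇒ q xor q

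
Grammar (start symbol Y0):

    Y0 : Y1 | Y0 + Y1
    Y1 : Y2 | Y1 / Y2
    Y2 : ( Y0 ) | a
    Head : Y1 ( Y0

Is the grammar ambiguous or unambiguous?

Only Y0, Y1, Y2 are reachable from Y0; ignoring the rest: Y0 → Y0 + Y1 | Y1  ;  Y1 → Y1 / Y2 | Y2  — a left-associative chain with Y2 at the bottom. Each string factors uniquely by precedence.

Unambiguous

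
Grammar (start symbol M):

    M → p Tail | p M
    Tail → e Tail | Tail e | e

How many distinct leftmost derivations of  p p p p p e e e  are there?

Parse trees for p p p p p e e e:
  [M p [M p [M p [M p [M p [Tail e [Tail e [Tail e]]]]]]]]
  [M p [M p [M p [M p [M p [Tail e [Tail [Tail e] e]]]]]]]
  [M p [M p [M p [M p [M p [Tail [Tail e [Tail e]] e]]]]]]
  [M p [M p [M p [M p [M p [Tail [Tail [Tail e] e] e]]]]]]

4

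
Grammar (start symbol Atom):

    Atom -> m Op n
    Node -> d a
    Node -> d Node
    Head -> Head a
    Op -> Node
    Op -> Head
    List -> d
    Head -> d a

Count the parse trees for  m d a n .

Parse trees for m d a n:
  [Atom m [Op [Node d a]] n]
  [Atom m [Op [Head d a]] n]

2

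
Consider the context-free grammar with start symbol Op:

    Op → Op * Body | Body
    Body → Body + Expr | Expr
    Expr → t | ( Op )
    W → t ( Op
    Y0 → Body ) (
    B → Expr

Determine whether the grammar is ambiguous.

Unambiguous

Only Op, Body, Expr are reachable from Op; ignoring the rest: The grammar is stratified — Op handles '*' (left-recursive), Body handles '+', Expr atoms. Each operator has a fixed associativity and precedence level, so every string has one parse.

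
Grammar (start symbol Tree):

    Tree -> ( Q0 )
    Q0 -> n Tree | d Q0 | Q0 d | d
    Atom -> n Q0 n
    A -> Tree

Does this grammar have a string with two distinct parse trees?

Witness: ( d d )

Derivation 1: Tree ⇒ ( Q0 ) ⇒ ( d Q0 ) ⇒ ( d d )
Derivation 2: Tree ⇒ ( Q0 ) ⇒ ( Q0 d ) ⇒ ( d d )

Two distinct leftmost derivations for the same string.

Ambiguous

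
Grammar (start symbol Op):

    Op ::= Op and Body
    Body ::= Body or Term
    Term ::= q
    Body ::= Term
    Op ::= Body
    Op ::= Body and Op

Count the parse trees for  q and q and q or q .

Parse trees for q and q and q or q:
  [Op [Op [Op [Body [Term q]]] and [Body [Term q]]] and [Body [Body [Term q]] or [Term q]]]
  [Op [Op [Body [Term q]] and [Op [Body [Term q]]]] and [Body [Body [Term q]] or [Term q]]]
  [Op [Body [Term q]] and [Op [Op [Body [Term q]]] and [Body [Body [Term q]] or [Term q]]]]
  [Op [Body [Term q]] and [Op [Body [Term q]] and [Op [Body [Body [Term q]] or [Term q]]]]]

4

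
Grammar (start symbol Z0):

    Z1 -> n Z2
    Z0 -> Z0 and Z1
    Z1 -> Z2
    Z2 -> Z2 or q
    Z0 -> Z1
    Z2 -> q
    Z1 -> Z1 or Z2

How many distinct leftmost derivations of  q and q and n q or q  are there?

2

Parse trees for q and q and n q or q:
  [Z0 [Z0 [Z0 [Z1 [Z2 q]]] and [Z1 [Z2 q]]] and [Z1 n [Z2 [Z2 q] or q]]]
  [Z0 [Z0 [Z0 [Z1 [Z2 q]]] and [Z1 [Z2 q]]] and [Z1 [Z1 n [Z2 q]] or [Z2 q]]]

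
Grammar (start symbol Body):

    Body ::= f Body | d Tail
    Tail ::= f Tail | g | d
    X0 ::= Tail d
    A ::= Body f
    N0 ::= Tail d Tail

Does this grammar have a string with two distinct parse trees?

Unambiguous

Only Body, Tail are reachable from Body; ignoring the rest: Restricted to the reachable nonterminals, every rule has the form A → t or A → t B, and no two rules for the same A share a first terminal. The grammar encodes a DFA — one run per string.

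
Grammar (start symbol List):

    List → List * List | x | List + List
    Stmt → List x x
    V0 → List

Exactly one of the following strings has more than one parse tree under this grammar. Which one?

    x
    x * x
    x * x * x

x * x * x

x: 1 tree
x * x: 1 tree
x * x * x: 2 trees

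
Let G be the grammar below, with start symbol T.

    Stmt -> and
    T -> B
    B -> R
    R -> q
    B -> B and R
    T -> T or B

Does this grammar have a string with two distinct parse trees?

Unambiguous

(Stmt is unreachable from T, so its rules don't affect L(T).) The grammar is stratified — T handles 'or' (left-recursive), B handles 'and', R atoms. Each operator has a fixed associativity and precedence level, so every string has one parse.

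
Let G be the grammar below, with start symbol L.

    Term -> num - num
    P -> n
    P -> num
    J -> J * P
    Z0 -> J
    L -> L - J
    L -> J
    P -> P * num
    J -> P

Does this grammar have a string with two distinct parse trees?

Ambiguous

Witness: n * num

Derivation 1: L ⇒ J ⇒ J * P ⇒ P * P ⇒ n * P ⇒ n * num
Derivation 2: L ⇒ J ⇒ P ⇒ P * num ⇒ n * num

Two distinct leftmost derivations for the same string.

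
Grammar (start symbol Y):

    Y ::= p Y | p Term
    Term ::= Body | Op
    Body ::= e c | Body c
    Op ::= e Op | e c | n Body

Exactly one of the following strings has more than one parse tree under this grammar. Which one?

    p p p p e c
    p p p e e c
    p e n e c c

p p p p e c

p p p p e c: 2 trees
p p p e e c: 1 tree
p e n e c c: 1 tree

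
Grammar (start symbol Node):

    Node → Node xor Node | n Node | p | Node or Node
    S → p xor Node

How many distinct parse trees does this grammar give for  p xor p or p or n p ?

5

Parse trees for p xor p or p or n p:
  [Node [Node p] xor [Node [Node p] or [Node [Node p] or [Node n [Node p]]]]]
  [Node [Node p] xor [Node [Node [Node p] or [Node p]] or [Node n [Node p]]]]
  [Node [Node [Node p] xor [Node p]] or [Node [Node p] or [Node n [Node p]]]]
  [Node [Node [Node p] xor [Node [Node p] or [Node p]]] or [Node n [Node p]]]
  [Node [Node [Node [Node p] xor [Node p]] or [Node p]] or [Node n [Node p]]]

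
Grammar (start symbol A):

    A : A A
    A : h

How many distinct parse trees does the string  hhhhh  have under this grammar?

14

Parse trees for hhhhh (showing first 6 of 14):
  [A [A h] [A [A h] [A [A h] [A [A h] [A h]]]]]
  [A [A h] [A [A h] [A [A [A h] [A h]] [A h]]]]
  [A [A h] [A [A [A h] [A h]] [A [A h] [A h]]]]
  [A [A h] [A [A [A h] [A [A h] [A h]]] [A h]]]
  [A [A h] [A [A [A [A h] [A h]] [A h]] [A h]]]
  [A [A [A h] [A h]] [A [A h] [A [A h] [A h]]]]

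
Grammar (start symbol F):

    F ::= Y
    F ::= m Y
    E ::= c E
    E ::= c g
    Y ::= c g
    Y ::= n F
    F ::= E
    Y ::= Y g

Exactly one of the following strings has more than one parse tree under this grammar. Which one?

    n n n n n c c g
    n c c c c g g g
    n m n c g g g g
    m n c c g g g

n n n n n c c g: 1 tree
n c c c c g g g: 1 tree
n m n c g g g g: 14 trees
m n c c g g g: 1 tree

n m n c g g g g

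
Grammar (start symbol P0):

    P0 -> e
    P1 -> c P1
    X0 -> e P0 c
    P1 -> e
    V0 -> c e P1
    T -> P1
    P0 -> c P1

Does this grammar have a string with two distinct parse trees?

Only P0, P1 are reachable from P0; ignoring the rest: The reachable rules are right-linear with at most one rule per (nonterminal, next-terminal) pair. Each input token forces the next rule, so parsing is deterministic.

Unambiguous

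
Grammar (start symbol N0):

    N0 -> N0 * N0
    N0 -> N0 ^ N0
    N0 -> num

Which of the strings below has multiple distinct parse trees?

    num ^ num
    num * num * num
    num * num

num * num * num

num ^ num: 1 tree
num * num * num: 2 trees
num * num: 1 tree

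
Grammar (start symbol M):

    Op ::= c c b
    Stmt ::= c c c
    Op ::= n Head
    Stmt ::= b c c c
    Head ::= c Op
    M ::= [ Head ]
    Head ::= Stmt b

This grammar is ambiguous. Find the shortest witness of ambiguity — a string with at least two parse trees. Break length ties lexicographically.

length 6: [ c c c b ] has 2 parse trees

Two derivations of [ c c c b ]:
  M ⇒ [ Head ] ⇒ [ c Op ] ⇒ [ c c c b ]
  M ⇒ [ Head ] ⇒ [ Stmt b ] ⇒ [ c c c b ]

[ c c c b ]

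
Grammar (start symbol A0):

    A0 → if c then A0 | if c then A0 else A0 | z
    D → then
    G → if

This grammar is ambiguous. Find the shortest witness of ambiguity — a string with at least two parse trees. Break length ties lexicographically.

length 1: no string has ≥2 trees
length 4: no string has ≥2 trees
length 6: no string has ≥2 trees
length 7: no string has ≥2 trees
length 9: if c then if c then z else z has 2 parse trees

Two derivations of if c then if c then z else z:
  A0 ⇒ if c then A0 ⇒ if c then if c then A0 else A0 ⇒ if c then if c then z else A0 ⇒ if c then if c then z else z
  A0 ⇒ if c then A0 else A0 ⇒ if c then if c then A0 else A0 ⇒ if c then if c then z else A0 ⇒ if c then if c then z else z

if c then if c then z else z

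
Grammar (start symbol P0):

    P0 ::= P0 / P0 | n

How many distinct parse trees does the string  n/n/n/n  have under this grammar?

5

Parse trees for n/n/n/n:
  [P0 [P0 n] / [P0 [P0 n] / [P0 [P0 n] / [P0 n]]]]
  [P0 [P0 n] / [P0 [P0 [P0 n] / [P0 n]] / [P0 n]]]
  [P0 [P0 [P0 n] / [P0 n]] / [P0 [P0 n] / [P0 n]]]
  [P0 [P0 [P0 n] / [P0 [P0 n] / [P0 n]]] / [P0 n]]
  [P0 [P0 [P0 [P0 n] / [P0 n]] / [P0 n]] / [P0 n]]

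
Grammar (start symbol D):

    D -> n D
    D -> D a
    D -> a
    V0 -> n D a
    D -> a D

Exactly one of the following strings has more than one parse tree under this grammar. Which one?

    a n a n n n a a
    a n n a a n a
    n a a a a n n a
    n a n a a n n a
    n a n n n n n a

a n a n n n a a

a n a n n n a a: 8 trees
a n n a a n a: 1 tree
n a a a a n n a: 1 tree
n a n a a n n a: 1 tree
n a n n n n n a: 1 tree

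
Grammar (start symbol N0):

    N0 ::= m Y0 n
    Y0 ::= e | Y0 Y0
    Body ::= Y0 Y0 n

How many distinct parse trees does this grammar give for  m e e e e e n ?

Parse trees for m e e e e e n (showing first 6 of 14):
  [N0 m [Y0 [Y0 e] [Y0 [Y0 e] [Y0 [Y0 e] [Y0 [Y0 e] [Y0 e]]]]] n]
  [N0 m [Y0 [Y0 e] [Y0 [Y0 e] [Y0 [Y0 [Y0 e] [Y0 e]] [Y0 e]]]] n]
  [N0 m [Y0 [Y0 e] [Y0 [Y0 [Y0 e] [Y0 e]] [Y0 [Y0 e] [Y0 e]]]] n]
  [N0 m [Y0 [Y0 e] [Y0 [Y0 [Y0 e] [Y0 [Y0 e] [Y0 e]]] [Y0 e]]] n]
  [N0 m [Y0 [Y0 e] [Y0 [Y0 [Y0 [Y0 e] [Y0 e]] [Y0 e]] [Y0 e]]] n]
  [N0 m [Y0 [Y0 [Y0 e] [Y0 e]] [Y0 [Y0 e] [Y0 [Y0 e] [Y0 e]]]] n]

14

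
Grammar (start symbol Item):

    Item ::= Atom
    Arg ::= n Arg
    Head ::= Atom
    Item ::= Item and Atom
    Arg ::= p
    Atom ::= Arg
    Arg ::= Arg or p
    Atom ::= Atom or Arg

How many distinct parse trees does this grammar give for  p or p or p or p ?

Parse trees for p or p or p or p:
  [Item [Atom [Arg [Arg [Arg [Arg p] or p] or p] or p]]]
  [Item [Atom [Atom [Arg p]] or [Arg [Arg [Arg p] or p] or p]]]
  [Item [Atom [Atom [Arg [Arg p] or p]] or [Arg [Arg p] or p]]]
  [Item [Atom [Atom [Atom [Arg p]] or [Arg p]] or [Arg [Arg p] or p]]]
  [Item [Atom [Atom [Arg [Arg [Arg p] or p] or p]] or [Arg p]]]
  [Item [Atom [Atom [Atom [Arg p]] or [Arg [Arg p] or p]] or [Arg p]]]
  [Item [Atom [Atom [Atom [Arg [Arg p] or p]] or [Arg p]] or [Arg p]]]
  [Item [Atom [Atom [Atom [Atom [Arg p]] or [Arg p]] or [Arg p]] or [Arg p]]]

8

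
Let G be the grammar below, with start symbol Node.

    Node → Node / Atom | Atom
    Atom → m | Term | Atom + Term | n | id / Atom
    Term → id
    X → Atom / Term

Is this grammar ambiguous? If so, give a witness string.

Ambiguous

Witness: id / id

Derivation 1: Node ⇒ Node / Atom ⇒ Atom / Atom ⇒ Term / Atom ⇒ id / Atom ⇒ id / Term ⇒ id / id
Derivation 2: Node ⇒ Atom ⇒ id / Atom ⇒ id / Term ⇒ id / id

Two distinct leftmost derivations for the same string.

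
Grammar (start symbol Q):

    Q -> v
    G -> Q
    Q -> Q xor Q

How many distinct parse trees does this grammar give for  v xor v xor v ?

Parse trees for v xor v xor v:
  [Q [Q v] xor [Q [Q v] xor [Q v]]]
  [Q [Q [Q v] xor [Q v]] xor [Q v]]

2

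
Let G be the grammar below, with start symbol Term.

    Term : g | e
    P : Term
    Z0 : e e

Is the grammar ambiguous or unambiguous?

Unambiguous

Only Term is reachable from Term; ignoring the rest: Restricted to the reachable nonterminals, every rule has the form A → t or A → t B, and no two rules for the same A share a first terminal. The grammar encodes a DFA — one run per string.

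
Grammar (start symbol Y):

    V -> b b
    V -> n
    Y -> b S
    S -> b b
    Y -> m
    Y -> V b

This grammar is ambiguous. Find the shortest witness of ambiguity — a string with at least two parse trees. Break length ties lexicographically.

length 1: no string has ≥2 trees
length 2: no string has ≥2 trees
length 3: b b b has 2 parse trees

Two derivations of b b b:
  Y ⇒ b S ⇒ b b b
  Y ⇒ V b ⇒ b b b

b b b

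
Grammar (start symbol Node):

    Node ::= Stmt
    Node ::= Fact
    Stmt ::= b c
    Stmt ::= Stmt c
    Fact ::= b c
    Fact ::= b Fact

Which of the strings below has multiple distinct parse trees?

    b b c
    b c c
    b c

b c

b b c: 1 tree
b c c: 1 tree
b c: 2 trees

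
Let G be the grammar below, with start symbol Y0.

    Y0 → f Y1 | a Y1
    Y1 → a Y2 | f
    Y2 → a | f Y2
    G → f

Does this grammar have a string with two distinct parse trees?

Unambiguous

(G is unreachable from Y0, so its rules don't affect L(Y0).) The reachable rules are right-linear with at most one rule per (nonterminal, next-terminal) pair. Each input token forces the next rule, so parsing is deterministic.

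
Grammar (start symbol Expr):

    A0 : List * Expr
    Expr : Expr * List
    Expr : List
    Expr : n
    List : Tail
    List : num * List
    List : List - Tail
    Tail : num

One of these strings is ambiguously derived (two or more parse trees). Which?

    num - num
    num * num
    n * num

num * num

num - num: 1 tree
num * num: 2 trees
n * num: 1 tree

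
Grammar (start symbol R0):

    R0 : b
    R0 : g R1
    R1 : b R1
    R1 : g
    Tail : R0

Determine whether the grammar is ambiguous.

(Tail is unreachable from R0, so its rules don't affect L(R0).) The reachable rules are right-linear with at most one rule per (nonterminal, next-terminal) pair. Each input token forces the next rule, so parsing is deterministic.

Unambiguous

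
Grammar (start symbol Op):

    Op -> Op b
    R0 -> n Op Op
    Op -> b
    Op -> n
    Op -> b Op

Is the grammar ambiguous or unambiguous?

Ambiguous

Witness: b b

Derivation 1: Op ⇒ Op b ⇒ b b
Derivation 2: Op ⇒ b Op ⇒ b b

Two distinct leftmost derivations for the same string.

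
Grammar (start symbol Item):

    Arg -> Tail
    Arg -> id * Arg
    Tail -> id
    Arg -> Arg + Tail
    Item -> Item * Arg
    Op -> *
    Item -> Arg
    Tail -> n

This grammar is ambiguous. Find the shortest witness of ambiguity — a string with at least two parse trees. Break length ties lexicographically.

length 1: no string has ≥2 trees
length 3: id * id has 2 parse trees

Two derivations of id * id:
  Item ⇒ Item * Arg ⇒ Arg * Arg ⇒ Tail * Arg ⇒ id * Arg ⇒ id * Tail ⇒ id * id
  Item ⇒ Arg ⇒ id * Arg ⇒ id * Tail ⇒ id * id

id * id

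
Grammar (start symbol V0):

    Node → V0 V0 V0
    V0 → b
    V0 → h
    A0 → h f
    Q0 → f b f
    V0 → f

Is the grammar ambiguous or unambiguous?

Unambiguous

(Q0, Node, A0 are unreachable from V0, so their rules don't affect L(V0).) Restricted to the reachable nonterminals, every rule has the form A → t or A → t B, and no two rules for the same A share a first terminal. The grammar encodes a DFA — one run per string.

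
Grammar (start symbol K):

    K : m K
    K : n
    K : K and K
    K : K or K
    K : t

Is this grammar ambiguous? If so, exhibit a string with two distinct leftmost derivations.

Witness: m n and n

Derivation 1: K ⇒ m K ⇒ m K and K ⇒ m n and K ⇒ m n and n
Derivation 2: K ⇒ K and K ⇒ m K and K ⇒ m n and K ⇒ m n and n

Two distinct leftmost derivations for the same string.

Ambiguous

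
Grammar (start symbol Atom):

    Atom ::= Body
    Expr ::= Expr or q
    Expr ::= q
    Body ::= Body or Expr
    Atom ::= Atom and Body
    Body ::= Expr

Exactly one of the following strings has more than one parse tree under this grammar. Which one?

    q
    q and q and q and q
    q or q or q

q or q or q

q: 1 tree
q and q and q and q: 1 tree
q or q or q: 4 trees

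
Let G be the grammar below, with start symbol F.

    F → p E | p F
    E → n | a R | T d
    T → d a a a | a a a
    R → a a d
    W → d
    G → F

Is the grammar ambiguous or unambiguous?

Witness: p a a a d

Derivation 1: F ⇒ p E ⇒ p a R ⇒ p a a a d
Derivation 2: F ⇒ p E ⇒ p T d ⇒ p a a a d

Two distinct leftmost derivations for the same string.

Ambiguous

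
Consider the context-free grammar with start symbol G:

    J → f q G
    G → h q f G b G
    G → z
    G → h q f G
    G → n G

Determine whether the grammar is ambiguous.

Ambiguous

Witness: h q f h q f z b z

Derivation 1: G ⇒ h q f G b G ⇒ h q f h q f G b G ⇒ h q f h q f z b G ⇒ h q f h q f z b z
Derivation 2: G ⇒ h q f G ⇒ h q f h q f G b G ⇒ h q f h q f z b G ⇒ h q f h q f z b z

Two distinct leftmost derivations for the same string.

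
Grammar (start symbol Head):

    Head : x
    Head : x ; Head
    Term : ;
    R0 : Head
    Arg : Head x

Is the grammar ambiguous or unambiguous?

Unambiguous

(Term, Arg, R0 are unreachable from Head, so their rules don't affect L(Head).) The reachable grammar is A → atom sep A | atom. Each atom is followed by either the separator (recurse) or end-of-string (stop) — no choice point.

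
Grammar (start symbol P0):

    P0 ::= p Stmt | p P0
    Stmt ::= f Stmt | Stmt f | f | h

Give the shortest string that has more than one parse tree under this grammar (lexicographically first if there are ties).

length 2: no string has ≥2 trees
length 3: p f f has 2 parse trees

Two derivations of p f f:
  P0 ⇒ p Stmt ⇒ p f Stmt ⇒ p f f
  P0 ⇒ p Stmt ⇒ p Stmt f ⇒ p f f

p f f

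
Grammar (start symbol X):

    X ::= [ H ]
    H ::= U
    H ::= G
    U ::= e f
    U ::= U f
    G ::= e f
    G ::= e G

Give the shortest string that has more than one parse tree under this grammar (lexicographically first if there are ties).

length 4: [ e f ] has 2 parse trees

Two derivations of [ e f ]:
  X ⇒ [ H ] ⇒ [ U ] ⇒ [ e f ]
  X ⇒ [ H ] ⇒ [ G ] ⇒ [ e f ]

[ e f ]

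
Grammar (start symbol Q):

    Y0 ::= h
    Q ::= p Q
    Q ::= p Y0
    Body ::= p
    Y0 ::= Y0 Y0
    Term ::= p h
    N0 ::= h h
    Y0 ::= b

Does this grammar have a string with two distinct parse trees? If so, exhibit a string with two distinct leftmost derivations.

Ambiguous

Witness: p b b b

Derivation 1: Q ⇒ p Y0 ⇒ p Y0 Y0 ⇒ p Y0 Y0 Y0 ⇒ p b Y0 Y0 ⇒ p b b Y0 ⇒ p b b b
Derivation 2: Q ⇒ p Y0 ⇒ p Y0 Y0 ⇒ p b Y0 ⇒ p b Y0 Y0 ⇒ p b b Y0 ⇒ p b b b

Two distinct leftmost derivations for the same string.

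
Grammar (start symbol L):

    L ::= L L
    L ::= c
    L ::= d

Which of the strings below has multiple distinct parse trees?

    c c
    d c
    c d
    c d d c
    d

c d d c

c c: 1 tree
d c: 1 tree
c d: 1 tree
c d d c: 5 trees
d: 1 tree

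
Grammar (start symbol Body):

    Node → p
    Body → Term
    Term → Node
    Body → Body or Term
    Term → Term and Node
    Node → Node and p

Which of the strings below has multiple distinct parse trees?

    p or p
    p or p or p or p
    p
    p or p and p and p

p or p: 1 tree
p or p or p or p: 1 tree
p: 1 tree
p or p and p and p: 4 trees

p or p and p and p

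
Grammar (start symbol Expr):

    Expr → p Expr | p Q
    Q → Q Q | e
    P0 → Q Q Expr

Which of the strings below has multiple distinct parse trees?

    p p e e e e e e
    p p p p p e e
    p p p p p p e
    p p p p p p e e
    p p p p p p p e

p p e e e e e e

p p e e e e e e: 42 trees
p p p p p e e: 1 tree
p p p p p p e: 1 tree
p p p p p p e e: 1 tree
p p p p p p p e: 1 tree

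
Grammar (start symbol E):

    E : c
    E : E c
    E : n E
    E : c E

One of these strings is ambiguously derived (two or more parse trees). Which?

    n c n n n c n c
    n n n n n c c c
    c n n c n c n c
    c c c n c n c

n n n n n c c c

n c n n n c n c: 1 tree
n n n n n c c c: 29 trees
c n n c n c n c: 1 tree
c c c n c n c: 1 tree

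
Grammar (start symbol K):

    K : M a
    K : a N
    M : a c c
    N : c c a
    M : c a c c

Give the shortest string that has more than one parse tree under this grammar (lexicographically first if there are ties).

a c c a

length 4: a c c a has 2 parse trees

Two derivations of a c c a:
  K ⇒ M a ⇒ a c c a
  K ⇒ a N ⇒ a c c a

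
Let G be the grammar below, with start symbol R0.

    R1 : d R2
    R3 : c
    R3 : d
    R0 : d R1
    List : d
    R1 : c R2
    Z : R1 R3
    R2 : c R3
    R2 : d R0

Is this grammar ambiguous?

Unambiguous

(Z, List are unreachable from R0, so their rules don't affect L(R0).) The reachable rules are right-linear with at most one rule per (nonterminal, next-terminal) pair. Each input token forces the next rule, so parsing is deterministic.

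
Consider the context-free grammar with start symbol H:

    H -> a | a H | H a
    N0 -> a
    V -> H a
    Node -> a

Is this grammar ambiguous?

Witness: a a

Derivation 1: H ⇒ a H ⇒ a a
Derivation 2: H ⇒ H a ⇒ a a

Two distinct leftmost derivations for the same string.

Ambiguous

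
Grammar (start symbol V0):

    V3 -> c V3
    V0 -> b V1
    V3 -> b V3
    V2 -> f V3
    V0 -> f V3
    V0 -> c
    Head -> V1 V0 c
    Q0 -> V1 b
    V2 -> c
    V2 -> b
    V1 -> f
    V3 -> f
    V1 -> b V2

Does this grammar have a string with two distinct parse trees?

Unambiguous

(Head, Q0 are unreachable from V0, so their rules don't affect L(V0).) The reachable rules are right-linear with at most one rule per (nonterminal, next-terminal) pair. Each input token forces the next rule, so parsing is deterministic.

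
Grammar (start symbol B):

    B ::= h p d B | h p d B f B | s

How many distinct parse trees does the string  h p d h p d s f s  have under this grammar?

2

Parse trees for h p d h p d s f s:
  [B h p d [B h p d [B s] f [B s]]]
  [B h p d [B h p d [B s]] f [B s]]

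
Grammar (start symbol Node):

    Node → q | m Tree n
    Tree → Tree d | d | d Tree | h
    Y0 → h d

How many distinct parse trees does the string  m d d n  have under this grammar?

2

Parse trees for m d d n:
  [Node m [Tree [Tree d] d] n]
  [Node m [Tree d [Tree d]] n]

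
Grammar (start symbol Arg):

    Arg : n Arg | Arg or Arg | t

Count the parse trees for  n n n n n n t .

1

Parse trees for n n n n n n t:
  [Arg n [Arg n [Arg n [Arg n [Arg n [Arg n [Arg t]]]]]]]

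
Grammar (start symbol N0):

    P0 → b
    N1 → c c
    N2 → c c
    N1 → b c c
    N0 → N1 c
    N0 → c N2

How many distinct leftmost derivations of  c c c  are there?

Parse trees for c c c:
  [N0 [N1 c c] c]
  [N0 c [N2 c c]]

2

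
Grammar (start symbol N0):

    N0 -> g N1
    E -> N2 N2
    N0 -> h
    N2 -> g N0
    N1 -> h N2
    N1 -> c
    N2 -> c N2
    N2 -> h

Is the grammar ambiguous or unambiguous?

Unambiguous

(E is unreachable from N0, so its rules don't affect L(N0).) Each reachable nonterminal has at most one production per leading terminal, and all productions are right-linear; the derivation is determined token-by-token.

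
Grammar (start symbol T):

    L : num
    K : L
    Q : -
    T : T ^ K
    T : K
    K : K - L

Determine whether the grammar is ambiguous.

Unambiguous

(Q is unreachable from T, so its rules don't affect L(T).) T → T ^ K | K  ;  K → K - L | L  — a left-associative chain with L at the bottom. Each string factors uniquely by precedence.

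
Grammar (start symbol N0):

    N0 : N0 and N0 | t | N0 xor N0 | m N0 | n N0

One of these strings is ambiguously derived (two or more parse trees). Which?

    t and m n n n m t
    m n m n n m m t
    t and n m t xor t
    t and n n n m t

t and n m t xor t

t and m n n n m t: 1 tree
m n m n n m m t: 1 tree
t and n m t xor t: 4 trees
t and n n n m t: 1 tree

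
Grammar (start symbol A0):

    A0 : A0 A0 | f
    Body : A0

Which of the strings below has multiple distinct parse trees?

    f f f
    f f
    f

f f f

f f f: 2 trees
f f: 1 tree
f: 1 tree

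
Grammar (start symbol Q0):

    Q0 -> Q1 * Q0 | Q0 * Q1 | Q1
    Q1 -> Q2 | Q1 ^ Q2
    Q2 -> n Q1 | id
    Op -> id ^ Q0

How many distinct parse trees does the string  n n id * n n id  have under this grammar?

2

Parse trees for n n id * n n id:
  [Q0 [Q1 [Q2 n [Q1 [Q2 n [Q1 [Q2 id]]]]]] * [Q0 [Q1 [Q2 n [Q1 [Q2 n [Q1 [Q2 id]]]]]]]]
  [Q0 [Q0 [Q1 [Q2 n [Q1 [Q2 n [Q1 [Q2 id]]]]]]] * [Q1 [Q2 n [Q1 [Q2 n [Q1 [Q2 id]]]]]]]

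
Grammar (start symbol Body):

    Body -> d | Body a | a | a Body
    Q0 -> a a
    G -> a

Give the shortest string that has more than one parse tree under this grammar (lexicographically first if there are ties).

length 1: no string has ≥2 trees
length 2: a a has 2 parse trees

Two derivations of a a:
  Body ⇒ Body a ⇒ a a
  Body ⇒ a Body ⇒ a a

a a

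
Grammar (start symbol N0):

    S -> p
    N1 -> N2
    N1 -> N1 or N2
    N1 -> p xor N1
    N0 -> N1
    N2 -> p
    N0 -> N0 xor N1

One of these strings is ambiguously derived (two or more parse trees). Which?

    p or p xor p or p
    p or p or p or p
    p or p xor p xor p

p or p xor p or p: 1 tree
p or p or p or p: 1 tree
p or p xor p xor p: 2 trees

p or p xor p xor p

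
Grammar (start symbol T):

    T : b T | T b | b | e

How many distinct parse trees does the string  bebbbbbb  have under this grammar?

7

Parse trees for bebbbbbb:
  [T b [T [T [T [T [T [T [T e] b] b] b] b] b] b]]
  [T [T b [T [T [T [T [T [T e] b] b] b] b] b]] b]
  [T [T [T b [T [T [T [T [T e] b] b] b] b]] b] b]
  [T [T [T [T b [T [T [T [T e] b] b] b]] b] b] b]
  [T [T [T [T [T b [T [T [T e] b] b]] b] b] b] b]
  [T [T [T [T [T [T b [T [T e] b]] b] b] b] b] b]
  [T [T [T [T [T [T [T b [T e]] b] b] b] b] b] b]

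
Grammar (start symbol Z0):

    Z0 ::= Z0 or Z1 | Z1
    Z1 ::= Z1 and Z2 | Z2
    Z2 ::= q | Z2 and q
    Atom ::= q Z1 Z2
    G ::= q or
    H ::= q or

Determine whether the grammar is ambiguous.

Ambiguous

Witness: q and q

Derivation 1: Z0 ⇒ Z1 ⇒ Z1 and Z2 ⇒ Z2 and Z2 ⇒ q and Z2 ⇒ q and q
Derivation 2: Z0 ⇒ Z1 ⇒ Z2 ⇒ Z2 and q ⇒ q and q

Two distinct leftmost derivations for the same string.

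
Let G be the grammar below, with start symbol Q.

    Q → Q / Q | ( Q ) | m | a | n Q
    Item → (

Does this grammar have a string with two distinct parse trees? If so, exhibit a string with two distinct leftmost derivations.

Ambiguous

Witness: n a / a

Derivation 1: Q ⇒ Q / Q ⇒ n Q / Q ⇒ n a / Q ⇒ n a / a
Derivation 2: Q ⇒ n Q ⇒ n Q / Q ⇒ n a / Q ⇒ n a / a

Two distinct leftmost derivations for the same string.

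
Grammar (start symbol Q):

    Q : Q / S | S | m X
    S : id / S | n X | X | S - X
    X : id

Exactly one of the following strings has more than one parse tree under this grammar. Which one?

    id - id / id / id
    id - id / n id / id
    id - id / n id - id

id - id / id / id: 2 trees
id - id / n id / id: 1 tree
id - id / n id - id: 1 tree

id - id / id / id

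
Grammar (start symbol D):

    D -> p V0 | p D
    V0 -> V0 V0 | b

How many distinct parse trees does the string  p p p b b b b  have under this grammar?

5

Parse trees for p p p b b b b:
  [D p [D p [D p [V0 [V0 b] [V0 [V0 b] [V0 [V0 b] [V0 b]]]]]]]
  [D p [D p [D p [V0 [V0 b] [V0 [V0 [V0 b] [V0 b]] [V0 b]]]]]]
  [D p [D p [D p [V0 [V0 [V0 b] [V0 b]] [V0 [V0 b] [V0 b]]]]]]
  [D p [D p [D p [V0 [V0 [V0 b] [V0 [V0 b] [V0 b]]] [V0 b]]]]]
  [D p [D p [D p [V0 [V0 [V0 [V0 b] [V0 b]] [V0 b]] [V0 b]]]]]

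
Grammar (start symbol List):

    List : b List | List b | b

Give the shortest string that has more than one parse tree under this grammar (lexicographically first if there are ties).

b b

length 1: no string has ≥2 trees
length 2: b b has 2 parse trees

Two derivations of b b:
  List ⇒ b List ⇒ b b
  List ⇒ List b ⇒ b b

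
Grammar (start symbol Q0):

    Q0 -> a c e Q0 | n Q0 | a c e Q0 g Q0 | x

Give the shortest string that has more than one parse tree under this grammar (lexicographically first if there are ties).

a c e a c e x g x

length 1: no string has ≥2 trees
length 2: no string has ≥2 trees
length 3: no string has ≥2 trees
length 4: no string has ≥2 trees
length 5: no string has ≥2 trees
length 6: no string has ≥2 trees
length 7: no string has ≥2 trees
length 8: no string has ≥2 trees
length 9: a c e a c e x g x has 2 parse trees

Two derivations of a c e a c e x g x:
  Q0 ⇒ a c e Q0 ⇒ a c e a c e Q0 g Q0 ⇒ a c e a c e x g Q0 ⇒ a c e a c e x g x
  Q0 ⇒ a c e Q0 g Q0 ⇒ a c e a c e Q0 g Q0 ⇒ a c e a c e x g Q0 ⇒ a c e a c e x g x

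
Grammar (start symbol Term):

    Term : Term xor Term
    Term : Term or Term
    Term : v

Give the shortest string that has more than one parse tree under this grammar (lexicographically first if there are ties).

v or v or v

length 1: no string has ≥2 trees
length 3: no string has ≥2 trees
length 5: v or v or v has 2 parse trees

Two derivations of v or v or v:
  Term ⇒ Term or Term ⇒ Term or Term or Term ⇒ v or Term or Term ⇒ v or v or Term ⇒ v or v or v
  Term ⇒ Term or Term ⇒ v or Term ⇒ v or Term or Term ⇒ v or v or Term ⇒ v or v or v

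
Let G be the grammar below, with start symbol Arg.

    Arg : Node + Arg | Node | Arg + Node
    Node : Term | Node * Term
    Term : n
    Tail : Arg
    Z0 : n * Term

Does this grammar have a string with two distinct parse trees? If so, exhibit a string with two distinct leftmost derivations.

Ambiguous

Witness: n + n

Derivation 1: Arg ⇒ Node + Arg ⇒ Term + Arg ⇒ n + Arg ⇒ n + Node ⇒ n + Term ⇒ n + n
Derivation 2: Arg ⇒ Arg + Node ⇒ Node + Node ⇒ Term + Node ⇒ n + Node ⇒ n + Term ⇒ n + n

Two distinct leftmost derivations for the same string.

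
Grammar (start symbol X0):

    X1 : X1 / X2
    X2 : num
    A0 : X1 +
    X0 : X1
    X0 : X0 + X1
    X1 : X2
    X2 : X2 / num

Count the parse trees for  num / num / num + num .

Parse trees for num / num / num + num:
  [X0 [X0 [X1 [X1 [X2 num]] / [X2 [X2 num] / num]]] + [X1 [X2 num]]]
  [X0 [X0 [X1 [X1 [X1 [X2 num]] / [X2 num]] / [X2 num]]] + [X1 [X2 num]]]
  [X0 [X0 [X1 [X1 [X2 [X2 num] / num]] / [X2 num]]] + [X1 [X2 num]]]
  [X0 [X0 [X1 [X2 [X2 [X2 num] / num] / num]]] + [X1 [X2 num]]]

4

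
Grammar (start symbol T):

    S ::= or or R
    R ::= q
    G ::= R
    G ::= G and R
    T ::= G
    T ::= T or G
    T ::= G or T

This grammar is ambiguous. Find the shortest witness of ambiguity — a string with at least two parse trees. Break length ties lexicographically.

q or q

length 1: no string has ≥2 trees
length 3: q or q has 2 parse trees

Two derivations of q or q:
  T ⇒ T or G ⇒ G or G ⇒ R or G ⇒ q or G ⇒ q or R ⇒ q or q
  T ⇒ G or T ⇒ R or T ⇒ q or T ⇒ q or G ⇒ q or R ⇒ q or q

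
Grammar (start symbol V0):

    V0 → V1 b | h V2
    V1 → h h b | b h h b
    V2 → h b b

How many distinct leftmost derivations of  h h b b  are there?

Parse trees for h h b b:
  [V0 [V1 h h b] b]
  [V0 h [V2 h b b]]

2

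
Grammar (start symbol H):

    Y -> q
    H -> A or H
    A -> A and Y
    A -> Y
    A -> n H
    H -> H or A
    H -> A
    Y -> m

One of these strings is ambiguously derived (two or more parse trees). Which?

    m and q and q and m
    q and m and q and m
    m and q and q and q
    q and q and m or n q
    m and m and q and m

m and q and q and m: 1 tree
q and m and q and m: 1 tree
m and q and q and q: 1 tree
q and q and m or n q: 2 trees
m and m and q and m: 1 tree

q and q and m or n q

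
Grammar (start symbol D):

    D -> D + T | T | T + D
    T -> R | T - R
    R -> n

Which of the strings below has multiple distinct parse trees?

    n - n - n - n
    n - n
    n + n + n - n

n - n - n - n: 1 tree
n - n: 1 tree
n + n + n - n: 4 trees

n + n + n - n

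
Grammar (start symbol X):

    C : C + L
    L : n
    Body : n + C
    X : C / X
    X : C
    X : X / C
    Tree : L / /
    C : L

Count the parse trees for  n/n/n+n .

4

Parse trees for n/n/n+n:
  [X [C [L n]] / [X [C [L n]] / [X [C [C [L n]] + [L n]]]]]
  [X [C [L n]] / [X [X [C [L n]]] / [C [C [L n]] + [L n]]]]
  [X [X [C [L n]] / [X [C [L n]]]] / [C [C [L n]] + [L n]]]
  [X [X [X [C [L n]]] / [C [L n]]] / [C [C [L n]] + [L n]]]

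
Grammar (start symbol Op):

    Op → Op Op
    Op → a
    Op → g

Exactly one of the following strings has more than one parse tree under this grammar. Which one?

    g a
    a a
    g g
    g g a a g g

g g a a g g

g a: 1 tree
a a: 1 tree
g g: 1 tree
g g a a g g: 42 trees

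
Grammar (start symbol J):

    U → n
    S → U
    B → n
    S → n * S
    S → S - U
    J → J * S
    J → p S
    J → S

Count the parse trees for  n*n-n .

Parse trees for n*n-n:
  [J [J [S [U n]]] * [S [S [U n]] - [U n]]]
  [J [S n * [S [S [U n]] - [U n]]]]
  [J [S [S n * [S [U n]]] - [U n]]]

3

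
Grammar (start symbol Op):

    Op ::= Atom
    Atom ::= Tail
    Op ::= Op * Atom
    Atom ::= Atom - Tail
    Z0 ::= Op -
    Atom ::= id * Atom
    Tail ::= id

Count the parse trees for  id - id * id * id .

2

Parse trees for id - id * id * id:
  [Op [Op [Atom [Atom [Tail id]] - [Tail id]]] * [Atom id * [Atom [Tail id]]]]
  [Op [Op [Op [Atom [Atom [Tail id]] - [Tail id]]] * [Atom [Tail id]]] * [Atom [Tail id]]]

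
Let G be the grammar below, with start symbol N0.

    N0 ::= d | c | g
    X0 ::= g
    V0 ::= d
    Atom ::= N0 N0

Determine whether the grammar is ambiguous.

Unambiguous

(X0, V0, Atom are unreachable from N0, so their rules don't affect L(N0).) Restricted to the reachable nonterminals, every rule has the form A → t or A → t B, and no two rules for the same A share a first terminal. The grammar encodes a DFA — one run per string.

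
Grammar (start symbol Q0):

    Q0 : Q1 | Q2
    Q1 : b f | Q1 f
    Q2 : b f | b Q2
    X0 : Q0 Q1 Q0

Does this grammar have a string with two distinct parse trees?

Ambiguous

Witness: b f

Derivation 1: Q0 ⇒ Q1 ⇒ b f
Derivation 2: Q0 ⇒ Q2 ⇒ b f

Two distinct leftmost derivations for the same string.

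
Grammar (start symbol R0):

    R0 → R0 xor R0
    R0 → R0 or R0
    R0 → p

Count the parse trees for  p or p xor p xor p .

5

Parse trees for p or p xor p xor p:
  [R0 [R0 [R0 p] or [R0 p]] xor [R0 [R0 p] xor [R0 p]]]
  [R0 [R0 [R0 [R0 p] or [R0 p]] xor [R0 p]] xor [R0 p]]
  [R0 [R0 [R0 p] or [R0 [R0 p] xor [R0 p]]] xor [R0 p]]
  [R0 [R0 p] or [R0 [R0 p] xor [R0 [R0 p] xor [R0 p]]]]
  [R0 [R0 p] or [R0 [R0 [R0 p] xor [R0 p]] xor [R0 p]]]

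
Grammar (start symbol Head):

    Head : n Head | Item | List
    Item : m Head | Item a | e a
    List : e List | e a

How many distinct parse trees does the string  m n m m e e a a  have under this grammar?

Parse trees for m n m m e e a a:
  [Head [Item m [Head n [Head [Item m [Head [Item [Item m [Head [List e [List e a]]]] a]]]]]]]
  [Head [Item m [Head n [Head [Item [Item m [Head [Item m [Head [List e [List e a]]]]]] a]]]]]
  [Head [Item [Item m [Head n [Head [Item m [Head [Item m [Head [List e [List e a]]]]]]]]] a]]

3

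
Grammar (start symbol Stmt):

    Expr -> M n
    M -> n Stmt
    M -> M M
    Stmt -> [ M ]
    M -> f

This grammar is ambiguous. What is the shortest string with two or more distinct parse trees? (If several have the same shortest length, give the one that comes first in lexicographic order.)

[ f f f ]

length 3: no string has ≥2 trees
length 4: no string has ≥2 trees
length 5: [ f f f ] has 2 parse trees

Two derivations of [ f f f ]:
  Stmt ⇒ [ M ] ⇒ [ M M ] ⇒ [ M M M ] ⇒ [ f M M ] ⇒ [ f f M ] ⇒ [ f f f ]
  Stmt ⇒ [ M ] ⇒ [ M M ] ⇒ [ f M ] ⇒ [ f M M ] ⇒ [ f f M ] ⇒ [ f f f ]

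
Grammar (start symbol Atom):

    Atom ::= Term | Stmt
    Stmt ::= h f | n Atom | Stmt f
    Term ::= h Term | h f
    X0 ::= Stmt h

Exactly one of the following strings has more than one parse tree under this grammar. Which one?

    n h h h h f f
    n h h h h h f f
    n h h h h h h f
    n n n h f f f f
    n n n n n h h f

n n n h f f f f

n h h h h f f: 1 tree
n h h h h h f f: 1 tree
n h h h h h h f: 1 tree
n n n h f f f f: 30 trees
n n n n n h h f: 1 tree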